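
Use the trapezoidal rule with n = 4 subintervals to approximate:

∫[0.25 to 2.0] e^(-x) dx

f(x) = e^(-x)
a = 0.25, b = 2.0, n = 4
h = (b - a)/n = 0.437500

Trapezoidal rule: (h/2)[f(x₀) + 2f(x₁) + 2f(x₂) + ... + f(xₙ)]

x_0 = 0.2500, f(x_0) = 0.778801, coefficient = 1
x_1 = 0.6875, f(x_1) = 0.502832, coefficient = 2
x_2 = 1.1250, f(x_2) = 0.324652, coefficient = 2
x_3 = 1.5625, f(x_3) = 0.209611, coefficient = 2
x_4 = 2.0000, f(x_4) = 0.135335, coefficient = 1

I ≈ (0.437500/2) × 2.988327 = 0.653697
Exact value: 0.643465
Error: 0.010231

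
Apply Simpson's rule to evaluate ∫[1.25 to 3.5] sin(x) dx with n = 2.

f(x) = sin(x)
a = 1.25, b = 3.5, n = 2
h = (b - a)/n = 1.125000

Simpson's rule: (h/3)[f(x₀) + 4f(x₁) + 2f(x₂) + ... + f(xₙ)]

x_0 = 1.2500, f(x_0) = 0.948985, coefficient = 1
x_1 = 2.3750, f(x_1) = 0.693685, coefficient = 4
x_2 = 3.5000, f(x_2) = -0.350783, coefficient = 1

I ≈ (1.125000/3) × 3.372942 = 1.264853
Exact value: 1.251779
Error: 0.013074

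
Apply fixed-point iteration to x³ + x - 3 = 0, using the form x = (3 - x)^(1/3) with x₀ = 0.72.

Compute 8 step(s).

Equation: x³ + x - 3 = 0
Fixed-point form: x = (3 - x)^(1/3)
x₀ = 0.72

x_1 = g(0.720000) = 1.316169
x_2 = g(1.316169) = 1.189687
x_3 = g(1.189687) = 1.218759
x_4 = g(1.218759) = 1.212200
x_5 = g(1.212200) = 1.213686
x_6 = g(1.213686) = 1.213350
x_7 = g(1.213350) = 1.213426
x_8 = g(1.213426) = 1.213408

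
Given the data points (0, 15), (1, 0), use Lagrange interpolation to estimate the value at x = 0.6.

Lagrange interpolation formula:
P(x) = Σ yᵢ × Lᵢ(x)
where Lᵢ(x) = Π_{j≠i} (x - xⱼ)/(xᵢ - xⱼ)

L_0(0.6) = (0.6 - 1)/(0 - 1) = 0.400000
L_1(0.6) = (0.6 - 0)/(1 - 0) = 0.600000

P(0.6) = 15×L_0(0.6) + 0×L_1(0.6)
P(0.6) = 6.000000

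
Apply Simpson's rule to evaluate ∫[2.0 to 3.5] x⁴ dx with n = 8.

f(x) = x⁴
a = 2.0, b = 3.5, n = 8
h = (b - a)/n = 0.187500

Simpson's rule: (h/3)[f(x₀) + 4f(x₁) + 2f(x₂) + ... + f(xₙ)]

x_0 = 2.0000, f(x_0) = 16.000000, coefficient = 1
x_1 = 2.1875, f(x_1) = 22.897720, coefficient = 4
x_2 = 2.3750, f(x_2) = 31.816650, coefficient = 2
x_3 = 2.5625, f(x_3) = 43.117691, coefficient = 4
x_4 = 2.7500, f(x_4) = 57.191406, coefficient = 2
x_5 = 2.9375, f(x_5) = 74.458023, coefficient = 4
x_6 = 3.1250, f(x_6) = 95.367432, coefficient = 2
x_7 = 3.3125, f(x_7) = 120.399185, coefficient = 4
x_8 = 3.5000, f(x_8) = 150.062500, coefficient = 1

I ≈ (0.187500/3) × 1578.303955 = 98.643997
Exact value: 98.643750
Error: 0.000247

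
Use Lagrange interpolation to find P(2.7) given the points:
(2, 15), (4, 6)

Lagrange interpolation formula:
P(x) = Σ yᵢ × Lᵢ(x)
where Lᵢ(x) = Π_{j≠i} (x - xⱼ)/(xᵢ - xⱼ)

L_0(2.7) = (2.7 - 4)/(2 - 4) = 0.650000
L_1(2.7) = (2.7 - 2)/(4 - 2) = 0.350000

P(2.7) = 15×L_0(2.7) + 6×L_1(2.7)
P(2.7) = 11.850000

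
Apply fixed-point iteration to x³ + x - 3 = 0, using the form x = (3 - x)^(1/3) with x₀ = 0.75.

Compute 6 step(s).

Equation: x³ + x - 3 = 0
Fixed-point form: x = (3 - x)^(1/3)
x₀ = 0.75

x_1 = g(0.750000) = 1.310371
x_2 = g(1.310371) = 1.191051
x_3 = g(1.191051) = 1.218453
x_4 = g(1.218453) = 1.212269
x_5 = g(1.212269) = 1.213670
x_6 = g(1.213670) = 1.213353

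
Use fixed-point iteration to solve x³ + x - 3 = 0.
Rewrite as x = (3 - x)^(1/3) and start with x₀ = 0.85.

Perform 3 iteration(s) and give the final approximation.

Equation: x³ + x - 3 = 0
Fixed-point form: x = (3 - x)^(1/3)
x₀ = 0.85

x_1 = g(0.850000) = 1.290663
x_2 = g(1.290663) = 1.195664
x_3 = g(1.195664) = 1.217416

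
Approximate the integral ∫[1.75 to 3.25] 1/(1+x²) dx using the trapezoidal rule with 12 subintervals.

f(x) = 1/(1+x²)
a = 1.75, b = 3.25, n = 12
h = (b - a)/n = 0.125000

Trapezoidal rule: (h/2)[f(x₀) + 2f(x₁) + 2f(x₂) + ... + f(xₙ)]

x_0 = 1.7500, f(x_0) = 0.246154, coefficient = 1
x_1 = 1.8750, f(x_1) = 0.221453, coefficient = 2
x_2 = 2.0000, f(x_2) = 0.200000, coefficient = 2
x_3 = 2.1250, f(x_3) = 0.181303, coefficient = 2
x_4 = 2.2500, f(x_4) = 0.164948, coefficient = 2
x_5 = 2.3750, f(x_5) = 0.150588, coefficient = 2
x_6 = 2.5000, f(x_6) = 0.137931, coefficient = 2
x_7 = 2.6250, f(x_7) = 0.126733, coefficient = 2
x_8 = 2.7500, f(x_8) = 0.116788, coefficient = 2
x_9 = 2.8750, f(x_9) = 0.107926, coefficient = 2
x_10 = 3.0000, f(x_10) = 0.100000, coefficient = 2
x_11 = 3.1250, f(x_11) = 0.092888, coefficient = 2
x_12 = 3.2500, f(x_12) = 0.086486, coefficient = 1

I ≈ (0.125000/2) × 3.533759 = 0.220860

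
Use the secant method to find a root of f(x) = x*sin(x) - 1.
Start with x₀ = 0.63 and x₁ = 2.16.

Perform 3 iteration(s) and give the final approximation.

f(x) = x*sin(x) - 1
x₀ = 0.63, x₁ = 2.16

Secant formula: x_{n+1} = x_n - f(x_n)(x_n - x_{n-1})/(f(x_n) - f(x_{n-1}))

Iteration 1:
  f(0.630000) = -0.628839
  f(2.160000) = 0.795788
  x_2 = 2.160000 - 0.795788×(2.160000 - 0.630000)/(0.795788 - (-0.628839))
       = 1.305351
Iteration 2:
  f(2.160000) = 0.795788
  f(1.305351) = 0.259632
  x_3 = 1.305351 - 0.259632×(1.305351 - 2.160000)/(0.259632 - 0.795788)
       = 0.891490
Iteration 3:
  f(1.305351) = 0.259632
  f(0.891490) = -0.306414
  x_4 = 0.891490 - (-0.306414)×(0.891490 - 1.305351)/(-0.306414 - 0.259632)
       = 1.115522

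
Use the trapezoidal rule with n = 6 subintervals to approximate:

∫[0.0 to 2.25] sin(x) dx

f(x) = sin(x)
a = 0.0, b = 2.25, n = 6
h = (b - a)/n = 0.375000

Trapezoidal rule: (h/2)[f(x₀) + 2f(x₁) + 2f(x₂) + ... + f(xₙ)]

x_0 = 0.0000, f(x_0) = 0.000000, coefficient = 1
x_1 = 0.3750, f(x_1) = 0.366273, coefficient = 2
x_2 = 0.7500, f(x_2) = 0.681639, coefficient = 2
x_3 = 1.1250, f(x_3) = 0.902268, coefficient = 2
x_4 = 1.5000, f(x_4) = 0.997495, coefficient = 2
x_5 = 1.8750, f(x_5) = 0.954086, coefficient = 2
x_6 = 2.2500, f(x_6) = 0.778073, coefficient = 1

I ≈ (0.375000/2) × 8.581592 = 1.609049
Exact value: 1.628174
Error: 0.019125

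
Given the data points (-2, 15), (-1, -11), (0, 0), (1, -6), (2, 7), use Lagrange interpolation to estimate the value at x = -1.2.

Lagrange interpolation formula:
P(x) = Σ yᵢ × Lᵢ(x)
where Lᵢ(x) = Π_{j≠i} (x - xⱼ)/(xᵢ - xⱼ)

L_0(-1.2) = (-1.2 - (-1))/(-2 - (-1)) × (-1.2 - 0)/(-2 - 0) × (-1.2 - 1)/(-2 - 1) × (-1.2 - 2)/(-2 - 2) = 0.070400
L_1(-1.2) = (-1.2 - (-2))/(-1 - (-2)) × (-1.2 - 0)/(-1 - 0) × (-1.2 - 1)/(-1 - 1) × (-1.2 - 2)/(-1 - 2) = 1.126400
L_2(-1.2) = (-1.2 - (-2))/(0 - (-2)) × (-1.2 - (-1))/(0 - (-1)) × (-1.2 - 1)/(0 - 1) × (-1.2 - 2)/(0 - 2) = -0.281600
L_3(-1.2) = (-1.2 - (-2))/(1 - (-2)) × (-1.2 - (-1))/(1 - (-1)) × (-1.2 - 0)/(1 - 0) × (-1.2 - 2)/(1 - 2) = 0.102400
L_4(-1.2) = (-1.2 - (-2))/(2 - (-2)) × (-1.2 - (-1))/(2 - (-1)) × (-1.2 - 0)/(2 - 0) × (-1.2 - 1)/(2 - 1) = -0.017600

P(-1.2) = 15×L_0(-1.2) + (-11)×L_1(-1.2) + 0×L_2(-1.2) + (-6)×L_3(-1.2) + 7×L_4(-1.2)
P(-1.2) = -12.072000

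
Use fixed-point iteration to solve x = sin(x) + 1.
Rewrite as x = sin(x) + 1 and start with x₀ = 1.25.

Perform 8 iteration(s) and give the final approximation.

Equation: x = sin(x) + 1
Fixed-point form: x = sin(x) + 1
x₀ = 1.25

x_1 = g(1.250000) = 1.948985
x_2 = g(1.948985) = 1.929335
x_3 = g(1.929335) = 1.936411
x_4 = g(1.936411) = 1.933904
x_5 = g(1.933904) = 1.934797
x_6 = g(1.934797) = 1.934480
x_7 = g(1.934480) = 1.934593
x_8 = g(1.934593) = 1.934553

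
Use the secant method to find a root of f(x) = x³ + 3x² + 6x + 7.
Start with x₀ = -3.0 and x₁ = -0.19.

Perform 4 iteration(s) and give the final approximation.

f(x) = x³ + 3x² + 6x + 7
x₀ = -3.0, x₁ = -0.19

Secant formula: x_{n+1} = x_n - f(x_n)(x_n - x_{n-1})/(f(x_n) - f(x_{n-1}))

Iteration 1:
  f(-3.000000) = -11.000000
  f(-0.190000) = 5.961441
  x_2 = -0.190000 - 5.961441×(-0.190000 - (-3.000000))/(5.961441 - (-11.000000))
       = -1.177631
Iteration 2:
  f(-0.190000) = 5.961441
  f(-1.177631) = 2.461501
  x_3 = -1.177631 - 2.461501×(-1.177631 - (-0.190000))/(2.461501 - 5.961441)
       = -1.872231
Iteration 3:
  f(-1.177631) = 2.461501
  f(-1.872231) = -0.280273
  x_4 = -1.872231 - (-0.280273)×(-1.872231 - (-1.177631))/(-0.280273 - 2.461501)
       = -1.801226
Iteration 4:
  f(-1.872231) = -0.280273
  f(-1.801226) = 0.081962
  x_5 = -1.801226 - 0.081962×(-1.801226 - (-1.872231))/(0.081962 - (-0.280273))
       = -1.817292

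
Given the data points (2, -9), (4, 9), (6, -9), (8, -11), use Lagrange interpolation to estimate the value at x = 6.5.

Lagrange interpolation formula:
P(x) = Σ yᵢ × Lᵢ(x)
where Lᵢ(x) = Π_{j≠i} (x - xⱼ)/(xᵢ - xⱼ)

L_0(6.5) = (6.5 - 4)/(2 - 4) × (6.5 - 6)/(2 - 6) × (6.5 - 8)/(2 - 8) = 0.039062
L_1(6.5) = (6.5 - 2)/(4 - 2) × (6.5 - 6)/(4 - 6) × (6.5 - 8)/(4 - 8) = -0.210938
L_2(6.5) = (6.5 - 2)/(6 - 2) × (6.5 - 4)/(6 - 4) × (6.5 - 8)/(6 - 8) = 1.054688
L_3(6.5) = (6.5 - 2)/(8 - 2) × (6.5 - 4)/(8 - 4) × (6.5 - 6)/(8 - 6) = 0.117188

P(6.5) = (-9)×L_0(6.5) + 9×L_1(6.5) + (-9)×L_2(6.5) + (-11)×L_3(6.5)
P(6.5) = -13.031250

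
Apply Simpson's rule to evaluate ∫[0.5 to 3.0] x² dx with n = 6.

f(x) = x²
a = 0.5, b = 3.0, n = 6
h = (b - a)/n = 0.416667

Simpson's rule: (h/3)[f(x₀) + 4f(x₁) + 2f(x₂) + ... + f(xₙ)]

x_0 = 0.5000, f(x_0) = 0.250000, coefficient = 1
x_1 = 0.9167, f(x_1) = 0.840278, coefficient = 4
x_2 = 1.3333, f(x_2) = 1.777778, coefficient = 2
x_3 = 1.7500, f(x_3) = 3.062500, coefficient = 4
x_4 = 2.1667, f(x_4) = 4.694444, coefficient = 2
x_5 = 2.5833, f(x_5) = 6.673611, coefficient = 4
x_6 = 3.0000, f(x_6) = 9.000000, coefficient = 1

I ≈ (0.416667/3) × 64.500000 = 8.958333
Exact value: 8.958333
Error: 0.000000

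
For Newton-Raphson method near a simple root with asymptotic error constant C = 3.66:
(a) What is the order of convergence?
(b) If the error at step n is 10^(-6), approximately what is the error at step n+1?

(a) Newton-Raphson has quadratic (order 2) convergence near simple roots.
    This means |e_{n+1}| ≈ C|e_n|².

(b) With |e_n| = 10^(-6) and C = 3.66:
    |e_{n+1}| ≈ 3.66 × (10^(-6))² = 3.66 × 10^(-12)

(a) 2 (quadratic); (b) |e_{n+1}| ≈ 3.660e-12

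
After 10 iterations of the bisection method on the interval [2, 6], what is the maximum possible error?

Bisection error bound: |error| ≤ (b-a)/2^n
|error| ≤ (6 - 2)/2^10 = 4/2^10
|error| ≤ 0.0039062500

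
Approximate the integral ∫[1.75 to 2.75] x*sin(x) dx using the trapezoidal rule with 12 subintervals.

f(x) = x*sin(x)
a = 1.75, b = 2.75, n = 12
h = (b - a)/n = 0.083333

Trapezoidal rule: (h/2)[f(x₀) + 2f(x₁) + 2f(x₂) + ... + f(xₙ)]

x_0 = 1.7500, f(x_0) = 1.721975, coefficient = 1
x_1 = 1.8333, f(x_1) = 1.770514, coefficient = 2
x_2 = 1.9167, f(x_2) = 1.803163, coefficient = 2
x_3 = 2.0000, f(x_3) = 1.818595, coefficient = 2
x_4 = 2.0833, f(x_4) = 1.815632, coefficient = 2
x_5 = 2.1667, f(x_5) = 1.793264, coefficient = 2
x_6 = 2.2500, f(x_6) = 1.750665, coefficient = 2
x_7 = 2.3333, f(x_7) = 1.687200, coefficient = 2
x_8 = 2.4167, f(x_8) = 1.602443, coefficient = 2
x_9 = 2.5000, f(x_9) = 1.496180, coefficient = 2
x_10 = 2.5833, f(x_10) = 1.368419, coefficient = 2
x_11 = 2.6667, f(x_11) = 1.219394, coefficient = 2
x_12 = 2.7500, f(x_12) = 1.049568, coefficient = 1

I ≈ (0.083333/2) × 39.022481 = 1.625937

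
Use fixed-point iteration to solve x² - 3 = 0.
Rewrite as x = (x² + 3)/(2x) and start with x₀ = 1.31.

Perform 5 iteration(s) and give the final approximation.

Equation: x² - 3 = 0
Fixed-point form: x = (x² + 3)/(2x)
x₀ = 1.31

x_1 = g(1.310000) = 1.800038
x_2 = g(1.800038) = 1.733335
x_3 = g(1.733335) = 1.732051
x_4 = g(1.732051) = 1.732051
x_5 = g(1.732051) = 1.732051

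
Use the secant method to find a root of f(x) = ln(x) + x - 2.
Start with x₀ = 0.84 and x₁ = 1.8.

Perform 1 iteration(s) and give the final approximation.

f(x) = ln(x) + x - 2
x₀ = 0.84, x₁ = 1.8

Secant formula: x_{n+1} = x_n - f(x_n)(x_n - x_{n-1})/(f(x_n) - f(x_{n-1}))

Iteration 1:
  f(0.840000) = -1.334353
  f(1.800000) = 0.387787
  x_2 = 1.800000 - 0.387787×(1.800000 - 0.840000)/(0.387787 - (-1.334353))
       = 1.583830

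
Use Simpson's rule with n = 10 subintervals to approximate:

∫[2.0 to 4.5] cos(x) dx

f(x) = cos(x)
a = 2.0, b = 4.5, n = 10
h = (b - a)/n = 0.250000

Simpson's rule: (h/3)[f(x₀) + 4f(x₁) + 2f(x₂) + ... + f(xₙ)]

x_0 = 2.0000, f(x_0) = -0.416147, coefficient = 1
x_1 = 2.2500, f(x_1) = -0.628174, coefficient = 4
x_2 = 2.5000, f(x_2) = -0.801144, coefficient = 2
x_3 = 2.7500, f(x_3) = -0.924302, coefficient = 4
x_4 = 3.0000, f(x_4) = -0.989992, coefficient = 2
x_5 = 3.2500, f(x_5) = -0.994130, coefficient = 4
x_6 = 3.5000, f(x_6) = -0.936457, coefficient = 2
x_7 = 3.7500, f(x_7) = -0.820559, coefficient = 4
x_8 = 4.0000, f(x_8) = -0.653644, coefficient = 2
x_9 = 4.2500, f(x_9) = -0.446087, coefficient = 4
x_10 = 4.5000, f(x_10) = -0.210796, coefficient = 1

I ≈ (0.250000/3) × -22.642426 = -1.886869
Exact value: -1.886828
Error: 0.000041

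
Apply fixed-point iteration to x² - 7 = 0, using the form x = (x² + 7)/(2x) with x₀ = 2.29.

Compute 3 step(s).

Equation: x² - 7 = 0
Fixed-point form: x = (x² + 7)/(2x)
x₀ = 2.29

x_1 = g(2.290000) = 2.673384
x_2 = g(2.673384) = 2.645894
x_3 = g(2.645894) = 2.645751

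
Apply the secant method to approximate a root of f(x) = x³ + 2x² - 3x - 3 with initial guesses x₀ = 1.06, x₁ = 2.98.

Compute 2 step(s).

f(x) = x³ + 2x² - 3x - 3
x₀ = 1.06, x₁ = 2.98

Secant formula: x_{n+1} = x_n - f(x_n)(x_n - x_{n-1})/(f(x_n) - f(x_{n-1}))

Iteration 1:
  f(1.060000) = -2.741784
  f(2.980000) = 32.284392
  x_2 = 2.980000 - 32.284392×(2.980000 - 1.060000)/(32.284392 - (-2.741784))
       = 1.210294
Iteration 2:
  f(2.980000) = 32.284392
  f(1.210294) = -1.928406
  x_3 = 1.210294 - (-1.928406)×(1.210294 - 2.980000)/(-1.928406 - 32.284392)
       = 1.310044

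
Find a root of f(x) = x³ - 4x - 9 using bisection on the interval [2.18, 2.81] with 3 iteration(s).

f(x) = x³ - 4x - 9
Initial interval: [2.18, 2.81]

Iteration 1:
  c_1 = (2.180000 + 2.810000)/2 = 2.495000
  f(c_1) = f(2.495000) = -3.448563
  f(a) × f(c) ≥ 0, new interval: [2.495000, 2.810000]
Iteration 2:
  c_2 = (2.495000 + 2.810000)/2 = 2.652500
  f(c_2) = f(2.652500) = -0.947657
  f(a) × f(c) ≥ 0, new interval: [2.652500, 2.810000]
Iteration 3:
  c_3 = (2.652500 + 2.810000)/2 = 2.731250
  f(c_3) = f(2.731250) = 0.449378
  f(a) × f(c) < 0, new interval: [2.652500, 2.731250]

After 3 iteration(s), the approximation is c_3 = 2.731250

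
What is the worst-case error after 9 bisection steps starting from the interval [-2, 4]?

Bisection error bound: |error| ≤ (b-a)/2^n
|error| ≤ (4 - (-2))/2^9 = 6/2^9
|error| ≤ 0.0117187500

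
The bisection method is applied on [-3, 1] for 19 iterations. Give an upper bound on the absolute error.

Bisection error bound: |error| ≤ (b-a)/2^n
|error| ≤ (1 - (-3))/2^19 = 4/2^19
|error| ≤ 0.0000076294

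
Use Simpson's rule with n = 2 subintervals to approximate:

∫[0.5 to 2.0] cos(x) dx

f(x) = cos(x)
a = 0.5, b = 2.0, n = 2
h = (b - a)/n = 0.750000

Simpson's rule: (h/3)[f(x₀) + 4f(x₁) + 2f(x₂) + ... + f(xₙ)]

x_0 = 0.5000, f(x_0) = 0.877583, coefficient = 1
x_1 = 1.2500, f(x_1) = 0.315322, coefficient = 4
x_2 = 2.0000, f(x_2) = -0.416147, coefficient = 1

I ≈ (0.750000/3) × 1.722725 = 0.430681
Exact value: 0.429872
Error: 0.000809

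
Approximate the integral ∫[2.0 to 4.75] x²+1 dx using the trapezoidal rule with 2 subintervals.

f(x) = x²+1
a = 2.0, b = 4.75, n = 2
h = (b - a)/n = 1.375000

Trapezoidal rule: (h/2)[f(x₀) + 2f(x₁) + 2f(x₂) + ... + f(xₙ)]

x_0 = 2.0000, f(x_0) = 5.000000, coefficient = 1
x_1 = 3.3750, f(x_1) = 12.390625, coefficient = 2
x_2 = 4.7500, f(x_2) = 23.562500, coefficient = 1

I ≈ (1.375000/2) × 53.343750 = 36.673828
Exact value: 35.807292
Error: 0.866536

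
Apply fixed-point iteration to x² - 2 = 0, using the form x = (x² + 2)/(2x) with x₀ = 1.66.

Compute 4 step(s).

Equation: x² - 2 = 0
Fixed-point form: x = (x² + 2)/(2x)
x₀ = 1.66

x_1 = g(1.660000) = 1.432410
x_2 = g(1.432410) = 1.414329
x_3 = g(1.414329) = 1.414214
x_4 = g(1.414214) = 1.414214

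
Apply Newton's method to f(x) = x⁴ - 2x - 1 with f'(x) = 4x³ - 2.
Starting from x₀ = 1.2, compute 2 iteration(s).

f(x) = x⁴ - 2x - 1
f'(x) = 4x³ - 2
x₀ = 1.2

Newton-Raphson formula: x_{n+1} = x_n - f(x_n)/f'(x_n)

Iteration 1:
  f(1.200000) = -1.326400
  f'(1.200000) = 4.912000
  x_1 = 1.200000 - (-1.326400)/4.912000 = 1.470033
Iteration 2:
  f(1.470033) = 0.729838
  f'(1.470033) = 10.706937
  x_2 = 1.470033 - 0.729838/10.706937 = 1.401868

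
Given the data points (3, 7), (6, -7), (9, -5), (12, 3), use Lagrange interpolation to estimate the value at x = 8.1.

Lagrange interpolation formula:
P(x) = Σ yᵢ × Lᵢ(x)
where Lᵢ(x) = Π_{j≠i} (x - xⱼ)/(xᵢ - xⱼ)

L_0(8.1) = (8.1 - 6)/(3 - 6) × (8.1 - 9)/(3 - 9) × (8.1 - 12)/(3 - 12) = -0.045500
L_1(8.1) = (8.1 - 3)/(6 - 3) × (8.1 - 9)/(6 - 9) × (8.1 - 12)/(6 - 12) = 0.331500
L_2(8.1) = (8.1 - 3)/(9 - 3) × (8.1 - 6)/(9 - 6) × (8.1 - 12)/(9 - 12) = 0.773500
L_3(8.1) = (8.1 - 3)/(12 - 3) × (8.1 - 6)/(12 - 6) × (8.1 - 9)/(12 - 9) = -0.059500

P(8.1) = 7×L_0(8.1) + (-7)×L_1(8.1) + (-5)×L_2(8.1) + 3×L_3(8.1)
P(8.1) = -6.685000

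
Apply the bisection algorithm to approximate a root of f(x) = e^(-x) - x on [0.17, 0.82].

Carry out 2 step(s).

f(x) = e^(-x) - x
Initial interval: [0.17, 0.82]

Iteration 1:
  c_1 = (0.170000 + 0.820000)/2 = 0.495000
  f(c_1) = f(0.495000) = 0.114571
  f(a) × f(c) ≥ 0, new interval: [0.495000, 0.820000]
Iteration 2:
  c_2 = (0.495000 + 0.820000)/2 = 0.657500
  f(c_2) = f(0.657500) = -0.139355
  f(a) × f(c) < 0, new interval: [0.495000, 0.657500]

After 2 iteration(s), the approximation is c_2 = 0.657500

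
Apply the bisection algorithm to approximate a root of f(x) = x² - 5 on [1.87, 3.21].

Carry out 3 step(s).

f(x) = x² - 5
Initial interval: [1.87, 3.21]

Iteration 1:
  c_1 = (1.870000 + 3.210000)/2 = 2.540000
  f(c_1) = f(2.540000) = 1.451600
  f(a) × f(c) < 0, new interval: [1.870000, 2.540000]
Iteration 2:
  c_2 = (1.870000 + 2.540000)/2 = 2.205000
  f(c_2) = f(2.205000) = -0.137975
  f(a) × f(c) ≥ 0, new interval: [2.205000, 2.540000]
Iteration 3:
  c_3 = (2.205000 + 2.540000)/2 = 2.372500
  f(c_3) = f(2.372500) = 0.628756
  f(a) × f(c) < 0, new interval: [2.205000, 2.372500]

After 3 iteration(s), the approximation is c_3 = 2.372500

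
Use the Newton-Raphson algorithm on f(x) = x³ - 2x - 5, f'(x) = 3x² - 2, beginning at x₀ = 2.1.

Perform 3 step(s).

f(x) = x³ - 2x - 5
f'(x) = 3x² - 2
x₀ = 2.1

Newton-Raphson formula: x_{n+1} = x_n - f(x_n)/f'(x_n)

Iteration 1:
  f(2.100000) = 0.061000
  f'(2.100000) = 11.230000
  x_1 = 2.100000 - 0.061000/11.230000 = 2.094568
Iteration 2:
  f(2.094568) = 0.000186
  f'(2.094568) = 11.161647
  x_2 = 2.094568 - 0.000186/11.161647 = 2.094551
Iteration 3:
  f(2.094551) = 0.000000
  f'(2.094551) = 11.161438
  x_3 = 2.094551 - 0.000000/11.161438 = 2.094551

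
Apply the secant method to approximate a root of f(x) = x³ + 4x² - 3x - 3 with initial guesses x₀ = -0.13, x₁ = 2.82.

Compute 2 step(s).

f(x) = x³ + 4x² - 3x - 3
x₀ = -0.13, x₁ = 2.82

Secant formula: x_{n+1} = x_n - f(x_n)(x_n - x_{n-1})/(f(x_n) - f(x_{n-1}))

Iteration 1:
  f(-0.130000) = -2.544597
  f(2.820000) = 42.775368
  x_2 = 2.820000 - 42.775368×(2.820000 - (-0.130000))/(42.775368 - (-2.544597))
       = 0.035635
Iteration 2:
  f(2.820000) = 42.775368
  f(0.035635) = -3.101780
  x_3 = 0.035635 - (-3.101780)×(0.035635 - 2.820000)/(-3.101780 - 42.775368)
       = 0.223887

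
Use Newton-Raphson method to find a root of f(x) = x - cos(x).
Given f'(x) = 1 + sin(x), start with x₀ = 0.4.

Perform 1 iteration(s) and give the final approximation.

f(x) = x - cos(x)
f'(x) = 1 + sin(x)
x₀ = 0.4

Newton-Raphson formula: x_{n+1} = x_n - f(x_n)/f'(x_n)

Iteration 1:
  f(0.400000) = -0.521061
  f'(0.400000) = 1.389418
  x_1 = 0.400000 - (-0.521061)/1.389418 = 0.775021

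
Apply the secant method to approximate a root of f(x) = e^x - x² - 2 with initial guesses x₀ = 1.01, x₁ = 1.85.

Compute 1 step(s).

f(x) = e^x - x² - 2
x₀ = 1.01, x₁ = 1.85

Secant formula: x_{n+1} = x_n - f(x_n)(x_n - x_{n-1})/(f(x_n) - f(x_{n-1}))

Iteration 1:
  f(1.010000) = -0.274499
  f(1.850000) = 0.937320
  x_2 = 1.850000 - 0.937320×(1.850000 - 1.010000)/(0.937320 - (-0.274499))
       = 1.200275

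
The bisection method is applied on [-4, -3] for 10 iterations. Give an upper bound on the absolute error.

Bisection error bound: |error| ≤ (b-a)/2^n
|error| ≤ (-3 - (-4))/2^10 = 1/2^10
|error| ≤ 0.0009765625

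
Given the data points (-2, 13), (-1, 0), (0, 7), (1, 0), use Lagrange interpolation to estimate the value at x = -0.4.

Lagrange interpolation formula:
P(x) = Σ yᵢ × Lᵢ(x)
where Lᵢ(x) = Π_{j≠i} (x - xⱼ)/(xᵢ - xⱼ)

L_0(-0.4) = (-0.4 - (-1))/(-2 - (-1)) × (-0.4 - 0)/(-2 - 0) × (-0.4 - 1)/(-2 - 1) = -0.056000
L_1(-0.4) = (-0.4 - (-2))/(-1 - (-2)) × (-0.4 - 0)/(-1 - 0) × (-0.4 - 1)/(-1 - 1) = 0.448000
L_2(-0.4) = (-0.4 - (-2))/(0 - (-2)) × (-0.4 - (-1))/(0 - (-1)) × (-0.4 - 1)/(0 - 1) = 0.672000
L_3(-0.4) = (-0.4 - (-2))/(1 - (-2)) × (-0.4 - (-1))/(1 - (-1)) × (-0.4 - 0)/(1 - 0) = -0.064000

P(-0.4) = 13×L_0(-0.4) + 0×L_1(-0.4) + 7×L_2(-0.4) + 0×L_3(-0.4)
P(-0.4) = 3.976000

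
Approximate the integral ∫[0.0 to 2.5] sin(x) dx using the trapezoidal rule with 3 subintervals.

f(x) = sin(x)
a = 0.0, b = 2.5, n = 3
h = (b - a)/n = 0.833333

Trapezoidal rule: (h/2)[f(x₀) + 2f(x₁) + 2f(x₂) + ... + f(xₙ)]

x_0 = 0.0000, f(x_0) = 0.000000, coefficient = 1
x_1 = 0.8333, f(x_1) = 0.740177, coefficient = 2
x_2 = 1.6667, f(x_2) = 0.995408, coefficient = 2
x_3 = 2.5000, f(x_3) = 0.598472, coefficient = 1

I ≈ (0.833333/2) × 4.069642 = 1.695684
Exact value: 1.801144
Error: 0.105460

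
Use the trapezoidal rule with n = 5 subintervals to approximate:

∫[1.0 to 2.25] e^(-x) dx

f(x) = e^(-x)
a = 1.0, b = 2.25, n = 5
h = (b - a)/n = 0.250000

Trapezoidal rule: (h/2)[f(x₀) + 2f(x₁) + 2f(x₂) + ... + f(xₙ)]

x_0 = 1.0000, f(x_0) = 0.367879, coefficient = 1
x_1 = 1.2500, f(x_1) = 0.286505, coefficient = 2
x_2 = 1.5000, f(x_2) = 0.223130, coefficient = 2
x_3 = 1.7500, f(x_3) = 0.173774, coefficient = 2
x_4 = 2.0000, f(x_4) = 0.135335, coefficient = 2
x_5 = 2.2500, f(x_5) = 0.105399, coefficient = 1

I ≈ (0.250000/2) × 2.110767 = 0.263846
Exact value: 0.262480
Error: 0.001366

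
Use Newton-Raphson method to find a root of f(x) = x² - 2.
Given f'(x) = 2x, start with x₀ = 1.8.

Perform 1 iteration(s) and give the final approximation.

f(x) = x² - 2
f'(x) = 2x
x₀ = 1.8

Newton-Raphson formula: x_{n+1} = x_n - f(x_n)/f'(x_n)

Iteration 1:
  f(1.800000) = 1.240000
  f'(1.800000) = 3.600000
  x_1 = 1.800000 - 1.240000/3.600000 = 1.455556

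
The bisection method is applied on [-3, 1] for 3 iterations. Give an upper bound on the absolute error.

Bisection error bound: |error| ≤ (b-a)/2^n
|error| ≤ (1 - (-3))/2^3 = 4/2^3
|error| ≤ 0.5000000000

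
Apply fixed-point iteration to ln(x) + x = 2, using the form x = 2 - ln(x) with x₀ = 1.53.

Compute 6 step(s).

Equation: ln(x) + x = 2
Fixed-point form: x = 2 - ln(x)
x₀ = 1.53

x_1 = g(1.530000) = 1.574732
x_2 = g(1.574732) = 1.545915
x_3 = g(1.545915) = 1.564384
x_4 = g(1.564384) = 1.552508
x_5 = g(1.552508) = 1.560128
x_6 = g(1.560128) = 1.555232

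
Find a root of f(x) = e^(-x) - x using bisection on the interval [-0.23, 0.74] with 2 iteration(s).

f(x) = e^(-x) - x
Initial interval: [-0.23, 0.74]

Iteration 1:
  c_1 = (-0.230000 + 0.740000)/2 = 0.255000
  f(c_1) = f(0.255000) = 0.519916
  f(a) × f(c) ≥ 0, new interval: [0.255000, 0.740000]
Iteration 2:
  c_2 = (0.255000 + 0.740000)/2 = 0.497500
  f(c_2) = f(0.497500) = 0.110549
  f(a) × f(c) ≥ 0, new interval: [0.497500, 0.740000]

After 2 iteration(s), the approximation is c_2 = 0.497500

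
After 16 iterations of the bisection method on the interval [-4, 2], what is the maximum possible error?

Bisection error bound: |error| ≤ (b-a)/2^n
|error| ≤ (2 - (-4))/2^16 = 6/2^16
|error| ≤ 0.0000915527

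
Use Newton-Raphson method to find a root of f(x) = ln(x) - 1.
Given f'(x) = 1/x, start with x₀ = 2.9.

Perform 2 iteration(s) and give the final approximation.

f(x) = ln(x) - 1
f'(x) = 1/x
x₀ = 2.9

Newton-Raphson formula: x_{n+1} = x_n - f(x_n)/f'(x_n)

Iteration 1:
  f(2.900000) = 0.064711
  f'(2.900000) = 0.344828
  x_1 = 2.900000 - 0.064711/0.344828 = 2.712339
Iteration 2:
  f(2.712339) = -0.002189
  f'(2.712339) = 0.368685
  x_2 = 2.712339 - (-0.002189)/0.368685 = 2.718275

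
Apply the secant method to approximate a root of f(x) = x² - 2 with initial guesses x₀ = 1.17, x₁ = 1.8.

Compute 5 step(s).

f(x) = x² - 2
x₀ = 1.17, x₁ = 1.8

Secant formula: x_{n+1} = x_n - f(x_n)(x_n - x_{n-1})/(f(x_n) - f(x_{n-1}))

Iteration 1:
  f(1.170000) = -0.631100
  f(1.800000) = 1.240000
  x_2 = 1.800000 - 1.240000×(1.800000 - 1.170000)/(1.240000 - (-0.631100))
       = 1.382492
Iteration 2:
  f(1.800000) = 1.240000
  f(1.382492) = -0.088717
  x_3 = 1.382492 - (-0.088717)×(1.382492 - 1.800000)/(-0.088717 - 1.240000)
       = 1.410368
Iteration 3:
  f(1.382492) = -0.088717
  f(1.410368) = -0.010862
  x_4 = 1.410368 - (-0.010862)×(1.410368 - 1.382492)/(-0.010862 - (-0.088717))
       = 1.414257
Iteration 4:
  f(1.410368) = -0.010862
  f(1.414257) = 0.000124
  x_5 = 1.414257 - 0.000124×(1.414257 - 1.410368)/(0.000124 - (-0.010862))
       = 1.414214
Iteration 5:
  f(1.414257) = 0.000124
  f(1.414214) = 0.000000
  x_6 = 1.414214 - 0.000000×(1.414214 - 1.414257)/(0.000000 - 0.000124)
       = 1.414214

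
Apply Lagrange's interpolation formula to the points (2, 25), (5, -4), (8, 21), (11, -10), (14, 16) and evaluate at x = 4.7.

Lagrange interpolation formula:
P(x) = Σ yᵢ × Lᵢ(x)
where Lᵢ(x) = Π_{j≠i} (x - xⱼ)/(xᵢ - xⱼ)

L_0(4.7) = (4.7 - 5)/(2 - 5) × (4.7 - 8)/(2 - 8) × (4.7 - 11)/(2 - 11) × (4.7 - 14)/(2 - 14) = 0.029837
L_1(4.7) = (4.7 - 2)/(5 - 2) × (4.7 - 8)/(5 - 8) × (4.7 - 11)/(5 - 11) × (4.7 - 14)/(5 - 14) = 1.074150
L_2(4.7) = (4.7 - 2)/(8 - 2) × (4.7 - 5)/(8 - 5) × (4.7 - 11)/(8 - 11) × (4.7 - 14)/(8 - 14) = -0.146475
L_3(4.7) = (4.7 - 2)/(11 - 2) × (4.7 - 5)/(11 - 5) × (4.7 - 8)/(11 - 8) × (4.7 - 14)/(11 - 14) = 0.051150
L_4(4.7) = (4.7 - 2)/(14 - 2) × (4.7 - 5)/(14 - 5) × (4.7 - 8)/(14 - 8) × (4.7 - 11)/(14 - 11) = -0.008662

P(4.7) = 25×L_0(4.7) + (-4)×L_1(4.7) + 21×L_2(4.7) + (-10)×L_3(4.7) + 16×L_4(4.7)
P(4.7) = -7.276737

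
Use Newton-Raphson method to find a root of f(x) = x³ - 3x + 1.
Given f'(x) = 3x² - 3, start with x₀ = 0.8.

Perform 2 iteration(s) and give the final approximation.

f(x) = x³ - 3x + 1
f'(x) = 3x² - 3
x₀ = 0.8

Newton-Raphson formula: x_{n+1} = x_n - f(x_n)/f'(x_n)

Iteration 1:
  f(0.800000) = -0.888000
  f'(0.800000) = -1.080000
  x_1 = 0.800000 - (-0.888000)/(-1.080000) = -0.022222
Iteration 2:
  f(-0.022222) = 1.066656
  f'(-0.022222) = -2.998519
  x_2 = -0.022222 - 1.066656/(-2.998519) = 0.333505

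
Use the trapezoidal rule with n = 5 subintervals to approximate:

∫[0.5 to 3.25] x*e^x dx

f(x) = x*e^x
a = 0.5, b = 3.25, n = 5
h = (b - a)/n = 0.550000

Trapezoidal rule: (h/2)[f(x₀) + 2f(x₁) + 2f(x₂) + ... + f(xₙ)]

x_0 = 0.5000, f(x_0) = 0.824361, coefficient = 1
x_1 = 1.0500, f(x_1) = 3.000534, coefficient = 2
x_2 = 1.6000, f(x_2) = 7.924852, coefficient = 2
x_3 = 2.1500, f(x_3) = 18.457446, coefficient = 2
x_4 = 2.7000, f(x_4) = 40.175276, coefficient = 2
x_5 = 3.2500, f(x_5) = 83.818605, coefficient = 1

I ≈ (0.550000/2) × 223.759179 = 61.533774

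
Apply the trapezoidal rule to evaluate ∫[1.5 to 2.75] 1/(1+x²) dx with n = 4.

f(x) = 1/(1+x²)
a = 1.5, b = 2.75, n = 4
h = (b - a)/n = 0.312500

Trapezoidal rule: (h/2)[f(x₀) + 2f(x₁) + 2f(x₂) + ... + f(xₙ)]

x_0 = 1.5000, f(x_0) = 0.307692, coefficient = 1
x_1 = 1.8125, f(x_1) = 0.233364, coefficient = 2
x_2 = 2.1250, f(x_2) = 0.181303, coefficient = 2
x_3 = 2.4375, f(x_3) = 0.144063, coefficient = 2
x_4 = 2.7500, f(x_4) = 0.116788, coefficient = 1

I ≈ (0.312500/2) × 1.541940 = 0.240928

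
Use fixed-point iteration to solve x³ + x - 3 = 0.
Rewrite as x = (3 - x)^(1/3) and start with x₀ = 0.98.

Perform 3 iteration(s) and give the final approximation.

Equation: x³ + x - 3 = 0
Fixed-point form: x = (3 - x)^(1/3)
x₀ = 0.98

x_1 = g(0.980000) = 1.264107
x_2 = g(1.264107) = 1.201824
x_3 = g(1.201824) = 1.216029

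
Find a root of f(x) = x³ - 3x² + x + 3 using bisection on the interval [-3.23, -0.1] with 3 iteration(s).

f(x) = x³ - 3x² + x + 3
Initial interval: [-3.23, -0.1]

Iteration 1:
  c_1 = (-3.230000 + (-0.100000))/2 = -1.665000
  f(c_1) = f(-1.665000) = -11.597430
  f(a) × f(c) ≥ 0, new interval: [-1.665000, -0.100000]
Iteration 2:
  c_2 = (-1.665000 + (-0.100000))/2 = -0.882500
  f(c_2) = f(-0.882500) = -0.906215
  f(a) × f(c) ≥ 0, new interval: [-0.882500, -0.100000]
Iteration 3:
  c_3 = (-0.882500 + (-0.100000))/2 = -0.491250
  f(c_3) = f(-0.491250) = 1.666219
  f(a) × f(c) < 0, new interval: [-0.882500, -0.491250]

After 3 iteration(s), the approximation is c_3 = -0.491250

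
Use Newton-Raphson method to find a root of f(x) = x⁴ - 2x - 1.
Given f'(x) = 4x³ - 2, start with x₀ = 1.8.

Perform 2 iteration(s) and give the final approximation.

f(x) = x⁴ - 2x - 1
f'(x) = 4x³ - 2
x₀ = 1.8

Newton-Raphson formula: x_{n+1} = x_n - f(x_n)/f'(x_n)

Iteration 1:
  f(1.800000) = 5.897600
  f'(1.800000) = 21.328000
  x_1 = 1.800000 - 5.897600/21.328000 = 1.523481
Iteration 2:
  f(1.523481) = 1.340051
  f'(1.523481) = 12.143960
  x_2 = 1.523481 - 1.340051/12.143960 = 1.413134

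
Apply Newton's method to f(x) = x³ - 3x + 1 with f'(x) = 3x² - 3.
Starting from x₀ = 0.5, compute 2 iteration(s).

f(x) = x³ - 3x + 1
f'(x) = 3x² - 3
x₀ = 0.5

Newton-Raphson formula: x_{n+1} = x_n - f(x_n)/f'(x_n)

Iteration 1:
  f(0.500000) = -0.375000
  f'(0.500000) = -2.250000
  x_1 = 0.500000 - (-0.375000)/(-2.250000) = 0.333333
Iteration 2:
  f(0.333333) = 0.037037
  f'(0.333333) = -2.666667
  x_2 = 0.333333 - 0.037037/(-2.666667) = 0.347222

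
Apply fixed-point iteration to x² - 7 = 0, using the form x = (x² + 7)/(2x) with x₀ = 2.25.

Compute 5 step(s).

Equation: x² - 7 = 0
Fixed-point form: x = (x² + 7)/(2x)
x₀ = 2.25

x_1 = g(2.250000) = 2.680556
x_2 = g(2.680556) = 2.645977
x_3 = g(2.645977) = 2.645751
x_4 = g(2.645751) = 2.645751
x_5 = g(2.645751) = 2.645751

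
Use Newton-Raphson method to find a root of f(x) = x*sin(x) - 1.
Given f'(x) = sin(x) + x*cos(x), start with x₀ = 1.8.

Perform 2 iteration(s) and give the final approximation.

f(x) = x*sin(x) - 1
f'(x) = sin(x) + x*cos(x)
x₀ = 1.8

Newton-Raphson formula: x_{n+1} = x_n - f(x_n)/f'(x_n)

Iteration 1:
  f(1.800000) = 0.752926
  f'(1.800000) = 0.564884
  x_1 = 1.800000 - 0.752926/0.564884 = 0.467114
Iteration 2:
  f(0.467114) = -0.789653
  f'(0.467114) = 0.867384
  x_2 = 0.467114 - (-0.789653)/0.867384 = 1.377499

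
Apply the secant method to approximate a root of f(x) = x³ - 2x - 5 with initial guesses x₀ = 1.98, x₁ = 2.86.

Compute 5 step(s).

f(x) = x³ - 2x - 5
x₀ = 1.98, x₁ = 2.86

Secant formula: x_{n+1} = x_n - f(x_n)(x_n - x_{n-1})/(f(x_n) - f(x_{n-1}))

Iteration 1:
  f(1.980000) = -1.197608
  f(2.860000) = 12.673656
  x_2 = 2.860000 - 12.673656×(2.860000 - 1.980000)/(12.673656 - (-1.197608))
       = 2.055977
Iteration 2:
  f(2.860000) = 12.673656
  f(2.055977) = -0.421256
  x_3 = 2.055977 - (-0.421256)×(2.055977 - 2.860000)/(-0.421256 - 12.673656)
       = 2.081842
Iteration 3:
  f(2.055977) = -0.421256
  f(2.081842) = -0.140845
  x_4 = 2.081842 - (-0.140845)×(2.081842 - 2.055977)/(-0.140845 - (-0.421256))
       = 2.094833
Iteration 4:
  f(2.081842) = -0.140845
  f(2.094833) = 0.003146
  x_5 = 2.094833 - 0.003146×(2.094833 - 2.081842)/(0.003146 - (-0.140845))
       = 2.094549
Iteration 5:
  f(2.094833) = 0.003146
  f(2.094549) = -0.000023
  x_6 = 2.094549 - (-0.000023)×(2.094549 - 2.094833)/(-0.000023 - 0.003146)
       = 2.094551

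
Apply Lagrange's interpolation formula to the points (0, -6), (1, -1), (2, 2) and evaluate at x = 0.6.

Lagrange interpolation formula:
P(x) = Σ yᵢ × Lᵢ(x)
where Lᵢ(x) = Π_{j≠i} (x - xⱼ)/(xᵢ - xⱼ)

L_0(0.6) = (0.6 - 1)/(0 - 1) × (0.6 - 2)/(0 - 2) = 0.280000
L_1(0.6) = (0.6 - 0)/(1 - 0) × (0.6 - 2)/(1 - 2) = 0.840000
L_2(0.6) = (0.6 - 0)/(2 - 0) × (0.6 - 1)/(2 - 1) = -0.120000

P(0.6) = (-6)×L_0(0.6) + (-1)×L_1(0.6) + 2×L_2(0.6)
P(0.6) = -2.760000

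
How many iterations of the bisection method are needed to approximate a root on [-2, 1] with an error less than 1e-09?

We need (b-a)/2^n ≤ 1e-09
(1 - (-2))/2^n ≤ 1e-09
3/2^n ≤ 1e-09
2^n ≥ 3000000000
n ≥ log₂(3000000000) = 31.48
n ≥ 32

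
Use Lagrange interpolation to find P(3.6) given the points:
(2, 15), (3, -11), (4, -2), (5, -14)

Lagrange interpolation formula:
P(x) = Σ yᵢ × Lᵢ(x)
where Lᵢ(x) = Π_{j≠i} (x - xⱼ)/(xᵢ - xⱼ)

L_0(3.6) = (3.6 - 3)/(2 - 3) × (3.6 - 4)/(2 - 4) × (3.6 - 5)/(2 - 5) = -0.056000
L_1(3.6) = (3.6 - 2)/(3 - 2) × (3.6 - 4)/(3 - 4) × (3.6 - 5)/(3 - 5) = 0.448000
L_2(3.6) = (3.6 - 2)/(4 - 2) × (3.6 - 3)/(4 - 3) × (3.6 - 5)/(4 - 5) = 0.672000
L_3(3.6) = (3.6 - 2)/(5 - 2) × (3.6 - 3)/(5 - 3) × (3.6 - 4)/(5 - 4) = -0.064000

P(3.6) = 15×L_0(3.6) + (-11)×L_1(3.6) + (-2)×L_2(3.6) + (-14)×L_3(3.6)
P(3.6) = -6.216000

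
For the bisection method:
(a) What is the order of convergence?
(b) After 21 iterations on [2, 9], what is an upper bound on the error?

(a) Bisection has linear (order 1) convergence; the error is halved each step.

(b) Error bound = (b-a)/2^n = (9 - 2)/2^{21}
    = 7/2^{21}

(a) 1 (linear); (b) error ≤ 3.34e-06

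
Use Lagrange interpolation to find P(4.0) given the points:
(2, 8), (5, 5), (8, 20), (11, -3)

Lagrange interpolation formula:
P(x) = Σ yᵢ × Lᵢ(x)
where Lᵢ(x) = Π_{j≠i} (x - xⱼ)/(xᵢ - xⱼ)

L_0(4.0) = (4.0 - 5)/(2 - 5) × (4.0 - 8)/(2 - 8) × (4.0 - 11)/(2 - 11) = 0.172840
L_1(4.0) = (4.0 - 2)/(5 - 2) × (4.0 - 8)/(5 - 8) × (4.0 - 11)/(5 - 11) = 1.037037
L_2(4.0) = (4.0 - 2)/(8 - 2) × (4.0 - 5)/(8 - 5) × (4.0 - 11)/(8 - 11) = -0.259259
L_3(4.0) = (4.0 - 2)/(11 - 2) × (4.0 - 5)/(11 - 5) × (4.0 - 8)/(11 - 8) = 0.049383

P(4.0) = 8×L_0(4.0) + 5×L_1(4.0) + 20×L_2(4.0) + (-3)×L_3(4.0)
P(4.0) = 1.234568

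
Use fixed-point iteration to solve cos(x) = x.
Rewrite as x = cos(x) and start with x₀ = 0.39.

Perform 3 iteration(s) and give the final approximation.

Equation: cos(x) = x
Fixed-point form: x = cos(x)
x₀ = 0.39

x_1 = g(0.390000) = 0.924909
x_2 = g(0.924909) = 0.601907
x_3 = g(0.601907) = 0.824257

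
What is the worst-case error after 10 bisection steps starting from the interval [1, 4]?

Bisection error bound: |error| ≤ (b-a)/2^n
|error| ≤ (4 - 1)/2^10 = 3/2^10
|error| ≤ 0.0029296875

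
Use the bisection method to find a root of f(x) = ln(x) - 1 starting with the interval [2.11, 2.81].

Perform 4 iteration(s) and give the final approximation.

f(x) = ln(x) - 1
Initial interval: [2.11, 2.81]

Iteration 1:
  c_1 = (2.110000 + 2.810000)/2 = 2.460000
  f(c_1) = f(2.460000) = -0.099839
  f(a) × f(c) ≥ 0, new interval: [2.460000, 2.810000]
Iteration 2:
  c_2 = (2.460000 + 2.810000)/2 = 2.635000
  f(c_2) = f(2.635000) = -0.031117
  f(a) × f(c) ≥ 0, new interval: [2.635000, 2.810000]
Iteration 3:
  c_3 = (2.635000 + 2.810000)/2 = 2.722500
  f(c_3) = f(2.722500) = 0.001551
  f(a) × f(c) < 0, new interval: [2.635000, 2.722500]
Iteration 4:
  c_4 = (2.635000 + 2.722500)/2 = 2.678750
  f(c_4) = f(2.678750) = -0.014650
  f(a) × f(c) ≥ 0, new interval: [2.678750, 2.722500]

After 4 iteration(s), the approximation is c_4 = 2.678750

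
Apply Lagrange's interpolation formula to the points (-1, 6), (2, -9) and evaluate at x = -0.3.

Lagrange interpolation formula:
P(x) = Σ yᵢ × Lᵢ(x)
where Lᵢ(x) = Π_{j≠i} (x - xⱼ)/(xᵢ - xⱼ)

L_0(-0.3) = (-0.3 - 2)/(-1 - 2) = 0.766667
L_1(-0.3) = (-0.3 - (-1))/(2 - (-1)) = 0.233333

P(-0.3) = 6×L_0(-0.3) + (-9)×L_1(-0.3)
P(-0.3) = 2.500000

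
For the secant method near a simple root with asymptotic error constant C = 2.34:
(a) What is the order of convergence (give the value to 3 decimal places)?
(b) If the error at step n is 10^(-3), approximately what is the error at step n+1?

(a) Secant method has superlinear convergence with order φ = (1+√5)/2 ≈ 1.618.
    This means |e_{n+1}| ≈ C|e_n|^1.618.

(b) With |e_n| = 10^(-3) and C = 2.34:
    |e_{n+1}| ≈ 2.34 × (10^(-3))^1.618 = 2.34 × 10^(-4.85)

(a) ≈ 1.618 (golden ratio); (b) |e_{n+1}| ≈ 3.274e-05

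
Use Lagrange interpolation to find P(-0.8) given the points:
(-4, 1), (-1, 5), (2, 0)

Lagrange interpolation formula:
P(x) = Σ yᵢ × Lᵢ(x)
where Lᵢ(x) = Π_{j≠i} (x - xⱼ)/(xᵢ - xⱼ)

L_0(-0.8) = (-0.8 - (-1))/(-4 - (-1)) × (-0.8 - 2)/(-4 - 2) = -0.031111
L_1(-0.8) = (-0.8 - (-4))/(-1 - (-4)) × (-0.8 - 2)/(-1 - 2) = 0.995556
L_2(-0.8) = (-0.8 - (-4))/(2 - (-4)) × (-0.8 - (-1))/(2 - (-1)) = 0.035556

P(-0.8) = 1×L_0(-0.8) + 5×L_1(-0.8) + 0×L_2(-0.8)
P(-0.8) = 4.946667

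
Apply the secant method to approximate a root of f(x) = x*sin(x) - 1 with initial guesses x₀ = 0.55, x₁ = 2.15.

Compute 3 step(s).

f(x) = x*sin(x) - 1
x₀ = 0.55, x₁ = 2.15

Secant formula: x_{n+1} = x_n - f(x_n)(x_n - x_{n-1})/(f(x_n) - f(x_{n-1}))

Iteration 1:
  f(0.550000) = -0.712522
  f(2.150000) = 0.799332
  x_2 = 2.150000 - 0.799332×(2.150000 - 0.550000)/(0.799332 - (-0.712522))
       = 1.304064
Iteration 2:
  f(2.150000) = 0.799332
  f(1.304064) = 0.257949
  x_3 = 1.304064 - 0.257949×(1.304064 - 2.150000)/(0.257949 - 0.799332)
       = 0.901007
Iteration 3:
  f(1.304064) = 0.257949
  f(0.901007) = -0.293653
  x_4 = 0.901007 - (-0.293653)×(0.901007 - 1.304064)/(-0.293653 - 0.257949)
       = 1.115580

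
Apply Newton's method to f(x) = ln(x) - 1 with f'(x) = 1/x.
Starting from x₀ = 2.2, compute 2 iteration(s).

f(x) = ln(x) - 1
f'(x) = 1/x
x₀ = 2.2

Newton-Raphson formula: x_{n+1} = x_n - f(x_n)/f'(x_n)

Iteration 1:
  f(2.200000) = -0.211543
  f'(2.200000) = 0.454545
  x_1 = 2.200000 - (-0.211543)/0.454545 = 2.665394
Iteration 2:
  f(2.665394) = -0.019648
  f'(2.665394) = 0.375179
  x_2 = 2.665394 - (-0.019648)/0.375179 = 2.717764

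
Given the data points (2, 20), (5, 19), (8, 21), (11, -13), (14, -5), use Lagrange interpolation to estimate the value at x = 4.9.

Lagrange interpolation formula:
P(x) = Σ yᵢ × Lᵢ(x)
where Lᵢ(x) = Π_{j≠i} (x - xⱼ)/(xᵢ - xⱼ)

L_0(4.9) = (4.9 - 5)/(2 - 5) × (4.9 - 8)/(2 - 8) × (4.9 - 11)/(2 - 11) × (4.9 - 14)/(2 - 14) = 0.008852
L_1(4.9) = (4.9 - 2)/(5 - 2) × (4.9 - 8)/(5 - 8) × (4.9 - 11)/(5 - 11) × (4.9 - 14)/(5 - 14) = 1.026821
L_2(4.9) = (4.9 - 2)/(8 - 2) × (4.9 - 5)/(8 - 5) × (4.9 - 11)/(8 - 11) × (4.9 - 14)/(8 - 14) = -0.049685
L_3(4.9) = (4.9 - 2)/(11 - 2) × (4.9 - 5)/(11 - 5) × (4.9 - 8)/(11 - 8) × (4.9 - 14)/(11 - 14) = 0.016833
L_4(4.9) = (4.9 - 2)/(14 - 2) × (4.9 - 5)/(14 - 5) × (4.9 - 8)/(14 - 8) × (4.9 - 11)/(14 - 11) = -0.002821

P(4.9) = 20×L_0(4.9) + 19×L_1(4.9) + 21×L_2(4.9) + (-13)×L_3(4.9) + (-5)×L_4(4.9)
P(4.9) = 18.438525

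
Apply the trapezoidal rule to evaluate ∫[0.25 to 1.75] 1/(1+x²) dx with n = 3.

f(x) = 1/(1+x²)
a = 0.25, b = 1.75, n = 3
h = (b - a)/n = 0.500000

Trapezoidal rule: (h/2)[f(x₀) + 2f(x₁) + 2f(x₂) + ... + f(xₙ)]

x_0 = 0.2500, f(x_0) = 0.941176, coefficient = 1
x_1 = 0.7500, f(x_1) = 0.640000, coefficient = 2
x_2 = 1.2500, f(x_2) = 0.390244, coefficient = 2
x_3 = 1.7500, f(x_3) = 0.246154, coefficient = 1

I ≈ (0.500000/2) × 3.247818 = 0.811955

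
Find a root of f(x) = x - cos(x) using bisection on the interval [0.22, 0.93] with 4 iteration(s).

f(x) = x - cos(x)
Initial interval: [0.22, 0.93]

Iteration 1:
  c_1 = (0.220000 + 0.930000)/2 = 0.575000
  f(c_1) = f(0.575000) = -0.264192
  f(a) × f(c) ≥ 0, new interval: [0.575000, 0.930000]
Iteration 2:
  c_2 = (0.575000 + 0.930000)/2 = 0.752500
  f(c_2) = f(0.752500) = 0.022518
  f(a) × f(c) < 0, new interval: [0.575000, 0.752500]
Iteration 3:
  c_3 = (0.575000 + 0.752500)/2 = 0.663750
  f(c_3) = f(0.663750) = -0.123937
  f(a) × f(c) ≥ 0, new interval: [0.663750, 0.752500]
Iteration 4:
  c_4 = (0.663750 + 0.752500)/2 = 0.708125
  f(c_4) = f(0.708125) = -0.051458
  f(a) × f(c) ≥ 0, new interval: [0.708125, 0.752500]

After 4 iteration(s), the approximation is c_4 = 0.708125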